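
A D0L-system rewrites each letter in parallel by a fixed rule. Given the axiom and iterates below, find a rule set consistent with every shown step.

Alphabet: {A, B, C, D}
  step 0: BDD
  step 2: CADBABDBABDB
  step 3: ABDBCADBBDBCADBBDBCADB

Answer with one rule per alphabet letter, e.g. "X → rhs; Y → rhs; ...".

  step 2 ⇒ step 3: CADBABDBABDB ⇒ ABD·B·CA·DB·B·DB·CA·DB·B·DB·CA·DB
    A ↦ B
    B ↦ DB
    C ↦ ABD
    D ↦ CA

A->B, B->DB, C->ABD, D->CA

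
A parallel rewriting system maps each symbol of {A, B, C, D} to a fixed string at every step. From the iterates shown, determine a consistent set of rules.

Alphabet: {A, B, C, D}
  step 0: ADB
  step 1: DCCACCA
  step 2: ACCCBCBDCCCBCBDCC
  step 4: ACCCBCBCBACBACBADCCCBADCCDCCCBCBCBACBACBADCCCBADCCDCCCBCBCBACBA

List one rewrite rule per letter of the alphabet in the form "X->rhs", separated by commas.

A->DCC, B->A, C->CB, D->ACC

  step 1 ⇒ step 2: DCCACCA ⇒ ACC·CB·CB·DCC·CB·CB·DCC
    A ↦ DCC
    C ↦ CB
    D ↦ ACC
  step 0 ⇒ step 1: ADB ⇒ DCC·ACC·A
    B ↦ A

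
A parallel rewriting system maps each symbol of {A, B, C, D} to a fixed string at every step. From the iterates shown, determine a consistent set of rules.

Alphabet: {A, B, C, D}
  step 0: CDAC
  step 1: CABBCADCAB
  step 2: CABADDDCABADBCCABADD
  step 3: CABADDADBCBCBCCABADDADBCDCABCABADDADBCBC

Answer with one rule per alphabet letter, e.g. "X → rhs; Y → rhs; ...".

  step 2 ⇒ step 3: CABADDDCABADBCCABADD ⇒ CAB·AD·D·AD·BC·BC·BC·CAB·AD·D·AD·BC·D·CAB·CAB·AD·D·AD·BC·BC
    A ↦ AD
    B ↦ D
    C ↦ CAB
    D ↦ BC

A->AD, B->D, C->CAB, D->BC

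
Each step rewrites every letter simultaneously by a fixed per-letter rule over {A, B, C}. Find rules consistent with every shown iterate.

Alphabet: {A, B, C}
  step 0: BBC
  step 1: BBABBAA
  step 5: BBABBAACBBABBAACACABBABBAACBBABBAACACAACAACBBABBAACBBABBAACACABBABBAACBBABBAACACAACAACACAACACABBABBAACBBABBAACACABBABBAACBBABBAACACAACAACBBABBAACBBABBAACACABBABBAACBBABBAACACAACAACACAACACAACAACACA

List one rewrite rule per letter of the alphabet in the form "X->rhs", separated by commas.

A->AC, B->BBA, C->A

  step 0 ⇒ step 1: BBC ⇒ BBA·BBA·A
    B ↦ BBA
    C ↦ A
    A ↦ AC  (constrained at step 1)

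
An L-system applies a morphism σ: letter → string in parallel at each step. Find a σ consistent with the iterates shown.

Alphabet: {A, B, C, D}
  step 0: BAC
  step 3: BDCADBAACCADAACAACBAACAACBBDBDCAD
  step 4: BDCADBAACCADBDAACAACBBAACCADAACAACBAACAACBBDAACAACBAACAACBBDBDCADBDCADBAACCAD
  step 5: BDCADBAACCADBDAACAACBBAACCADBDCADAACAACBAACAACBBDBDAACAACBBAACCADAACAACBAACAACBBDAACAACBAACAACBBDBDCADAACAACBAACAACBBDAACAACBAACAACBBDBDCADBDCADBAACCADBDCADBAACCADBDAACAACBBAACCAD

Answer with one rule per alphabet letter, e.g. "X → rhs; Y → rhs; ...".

A->AAC, B->BD, C->B, D->CAD

  step 4 ⇒ step 5: BDCADBAACCADBDAACAACBBAACCADAACAACBAACAACBBDAACAACBAACAACBBDBDCADBDCADBAACCAD ⇒ BD·CAD·B·AAC·CAD·BD·AAC·AAC·B·B·AAC·CAD·BD·CAD·AAC·AAC·B·AAC·AAC·B·BD·BD·AAC·AAC·B·B·AAC·CAD·AAC·AAC·B·AAC·AAC·B·BD·AAC·AAC·B·AAC·AAC·B·BD·BD·CAD·AAC·AAC·B·AAC·AAC·B·BD·AAC·AAC·B·AAC·AAC·B·BD·BD·CAD·BD·CAD·B·AAC·CAD·BD·CAD·B·AAC·CAD·BD·AAC·AAC·B·B·AAC·CAD
    A ↦ AAC
    B ↦ BD
    C ↦ B
    D ↦ CAD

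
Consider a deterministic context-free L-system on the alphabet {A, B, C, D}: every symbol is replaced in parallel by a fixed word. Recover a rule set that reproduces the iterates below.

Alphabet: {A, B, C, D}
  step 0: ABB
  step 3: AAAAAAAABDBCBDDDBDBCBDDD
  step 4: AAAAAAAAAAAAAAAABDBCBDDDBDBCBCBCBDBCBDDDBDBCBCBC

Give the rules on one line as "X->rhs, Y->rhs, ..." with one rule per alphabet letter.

  step 3 ⇒ step 4: AAAAAAAABDBCBDDDBDBCBDDD ⇒ AA·AA·AA·AA·AA·AA·AA·AA·BD·BC·BD·DD·BD·BC·BC·BC·BD·BC·BD·DD·BD·BC·BC·BC
    A ↦ AA
    B ↦ BD
    C ↦ DD
    D ↦ BC

A->AA, B->BD, C->DD, D->BC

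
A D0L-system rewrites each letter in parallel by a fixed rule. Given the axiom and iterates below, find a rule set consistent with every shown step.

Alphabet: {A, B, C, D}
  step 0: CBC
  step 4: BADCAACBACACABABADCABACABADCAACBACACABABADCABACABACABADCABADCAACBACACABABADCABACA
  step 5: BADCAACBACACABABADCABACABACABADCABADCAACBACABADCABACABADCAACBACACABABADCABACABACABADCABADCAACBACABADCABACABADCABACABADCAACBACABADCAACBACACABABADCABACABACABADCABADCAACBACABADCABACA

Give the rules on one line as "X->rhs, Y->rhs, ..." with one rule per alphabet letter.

A->CA, B->BAD, C->BA, D->AC

  step 4 ⇒ step 5: BADCAACBACACABABADCABACABADCAACBACACABABADCABACABACABADCABADCAACBACACABABADCABACA ⇒ BAD·CA·AC·BA·CA·CA·BA·BAD·CA·BA·CA·BA·CA·BAD·CA·BAD·CA·AC·BA·CA·BAD·CA·BA·CA·BAD·CA·AC·BA·CA·CA·BA·BAD·CA·BA·CA·BA·CA·BAD·CA·BAD·CA·AC·BA·CA·BAD·CA·BA·CA·BAD·CA·BA·CA·BAD·CA·AC·BA·CA·BAD·CA·AC·BA·CA·CA·BA·BAD·CA·BA·CA·BA·CA·BAD·CA·BAD·CA·AC·BA·CA·BAD·CA·BA·CA
    A ↦ CA
    B ↦ BAD
    C ↦ BA
    D ↦ AC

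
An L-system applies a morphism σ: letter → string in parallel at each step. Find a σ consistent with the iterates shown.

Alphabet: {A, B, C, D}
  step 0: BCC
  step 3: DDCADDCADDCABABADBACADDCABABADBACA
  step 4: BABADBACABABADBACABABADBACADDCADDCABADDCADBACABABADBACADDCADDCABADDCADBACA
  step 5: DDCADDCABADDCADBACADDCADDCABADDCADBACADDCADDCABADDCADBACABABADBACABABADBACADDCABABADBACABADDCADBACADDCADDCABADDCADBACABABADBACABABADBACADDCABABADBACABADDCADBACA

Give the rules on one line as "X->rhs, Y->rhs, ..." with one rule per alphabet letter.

  step 4 ⇒ step 5: BABADBACABABADBACABABADBACADDCADDCABADDCADBACABABADBACADDCADDCABADDCADBACA ⇒ DD·CA·DD·CA·BA·DD·CA·DBA·CA·DD·CA·DD·CA·BA·DD·CA·DBA·CA·DD·CA·DD·CA·BA·DD·CA·DBA·CA·BA·BA·DBA·CA·BA·BA·DBA·CA·DD·CA·BA·BA·DBA·CA·BA·DD·CA·DBA·CA·DD·CA·DD·CA·BA·DD·CA·DBA·CA·BA·BA·DBA·CA·BA·BA·DBA·CA·DD·CA·BA·BA·DBA·CA·BA·DD·CA·DBA·CA
    A ↦ CA
    B ↦ DD
    C ↦ DBA
    D ↦ BA

A->CA, B->DD, C->DBA, D->BA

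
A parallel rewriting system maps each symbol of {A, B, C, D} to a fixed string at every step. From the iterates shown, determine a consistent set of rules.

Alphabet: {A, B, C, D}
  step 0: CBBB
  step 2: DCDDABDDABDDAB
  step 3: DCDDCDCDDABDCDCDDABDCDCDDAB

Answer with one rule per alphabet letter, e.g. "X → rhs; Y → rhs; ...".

  step 2 ⇒ step 3: DCDDABDDABDDAB ⇒ DC·D·DC·DC·DD·AB·DC·DC·DD·AB·DC·DC·DD·AB
    A ↦ DD
    B ↦ AB
    C ↦ D
    D ↦ DC

A->DD, B->AB, C->D, D->DC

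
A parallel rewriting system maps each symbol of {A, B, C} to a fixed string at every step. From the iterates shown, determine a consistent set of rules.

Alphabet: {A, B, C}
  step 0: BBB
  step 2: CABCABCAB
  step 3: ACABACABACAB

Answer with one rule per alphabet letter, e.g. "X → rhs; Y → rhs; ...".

A->C, B->AB, C->A

  step 2 ⇒ step 3: CABCABCAB ⇒ A·C·AB·A·C·AB·A·C·AB
    A ↦ C
    B ↦ AB
    C ↦ A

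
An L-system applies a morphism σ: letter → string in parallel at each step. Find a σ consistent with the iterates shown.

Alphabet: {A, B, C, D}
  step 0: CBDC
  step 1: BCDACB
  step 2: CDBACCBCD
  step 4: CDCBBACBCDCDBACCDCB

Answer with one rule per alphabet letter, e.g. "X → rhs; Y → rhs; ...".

A->C, B->CD, C->B, D->AC

  step 1 ⇒ step 2: BCDACB ⇒ CD·B·AC·C·B·CD
    A ↦ C
    B ↦ CD
    C ↦ B
    D ↦ AC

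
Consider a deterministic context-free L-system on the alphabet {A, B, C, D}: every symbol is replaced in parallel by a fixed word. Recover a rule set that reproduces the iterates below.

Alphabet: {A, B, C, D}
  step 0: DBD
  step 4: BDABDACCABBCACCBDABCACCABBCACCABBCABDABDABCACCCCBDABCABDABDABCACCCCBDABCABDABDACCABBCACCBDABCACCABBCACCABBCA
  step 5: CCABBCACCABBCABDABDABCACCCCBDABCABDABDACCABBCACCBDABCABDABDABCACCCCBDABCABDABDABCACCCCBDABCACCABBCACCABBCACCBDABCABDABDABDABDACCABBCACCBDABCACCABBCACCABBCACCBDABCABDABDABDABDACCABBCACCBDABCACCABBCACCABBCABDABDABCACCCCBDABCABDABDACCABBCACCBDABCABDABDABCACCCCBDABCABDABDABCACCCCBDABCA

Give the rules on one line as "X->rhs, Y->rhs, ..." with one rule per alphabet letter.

  step 4 ⇒ step 5: BDABDACCABBCACCBDABCACCABBCACCABBCABDABDABCACCCCBDABCABDABDABCACCCCBDABCABDABDACCABBCACCBDABCACCABBCACCABBCA ⇒ CC·AB·BCA·CC·AB·BCA·BDA·BDA·BCA·CC·CC·BDA·BCA·BDA·BDA·CC·AB·BCA·CC·BDA·BCA·BDA·BDA·BCA·CC·CC·BDA·BCA·BDA·BDA·BCA·CC·CC·BDA·BCA·CC·AB·BCA·CC·AB·BCA·CC·BDA·BCA·BDA·BDA·BDA·BDA·CC·AB·BCA·CC·BDA·BCA·CC·AB·BCA·CC·AB·BCA·CC·BDA·BCA·BDA·BDA·BDA·BDA·CC·AB·BCA·CC·BDA·BCA·CC·AB·BCA·CC·AB·BCA·BDA·BDA·BCA·CC·CC·BDA·BCA·BDA·BDA·CC·AB·BCA·CC·BDA·BCA·BDA·BDA·BCA·CC·CC·BDA·BCA·BDA·BDA·BCA·CC·CC·BDA·BCA
    A ↦ BCA
    B ↦ CC
    C ↦ BDA
    D ↦ AB

A->BCA, B->CC, C->BDA, D->AB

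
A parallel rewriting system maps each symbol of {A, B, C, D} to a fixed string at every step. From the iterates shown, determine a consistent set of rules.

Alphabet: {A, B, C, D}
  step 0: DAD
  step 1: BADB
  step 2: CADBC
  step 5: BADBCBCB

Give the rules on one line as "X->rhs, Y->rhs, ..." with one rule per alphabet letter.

A->AD, B->C, C->B, D->B

  step 1 ⇒ step 2: BADB ⇒ C·AD·B·C
    A ↦ AD
    B ↦ C
    D ↦ B
    C ↦ B  (constrained at step 2)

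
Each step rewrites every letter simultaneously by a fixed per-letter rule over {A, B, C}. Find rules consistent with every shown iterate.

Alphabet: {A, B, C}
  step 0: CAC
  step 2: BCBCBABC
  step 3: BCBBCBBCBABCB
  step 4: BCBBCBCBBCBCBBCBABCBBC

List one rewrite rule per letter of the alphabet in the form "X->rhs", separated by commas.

A->BA, B->BC, C->B

  step 3 ⇒ step 4: BCBBCBBCBABCB ⇒ BC·B·BC·BC·B·BC·BC·B·BC·BA·BC·B·BC
    A ↦ BA
    B ↦ BC
    C ↦ B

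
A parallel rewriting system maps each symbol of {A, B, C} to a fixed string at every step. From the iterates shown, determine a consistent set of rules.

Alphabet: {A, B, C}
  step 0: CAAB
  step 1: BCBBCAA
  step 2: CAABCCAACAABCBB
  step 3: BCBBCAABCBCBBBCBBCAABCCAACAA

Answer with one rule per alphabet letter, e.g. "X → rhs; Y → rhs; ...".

  step 2 ⇒ step 3: CAABCCAACAABCBB ⇒ BC·B·B·CAA·BC·BC·B·B·BC·B·B·CAA·BC·CAA·CAA
    A ↦ B
    B ↦ CAA
    C ↦ BC

A->B, B->CAA, C->BC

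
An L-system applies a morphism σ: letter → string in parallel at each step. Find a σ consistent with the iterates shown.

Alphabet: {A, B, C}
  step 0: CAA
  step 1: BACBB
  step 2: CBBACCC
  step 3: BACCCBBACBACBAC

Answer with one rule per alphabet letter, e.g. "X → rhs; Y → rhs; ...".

A->B, B->C, C->BAC

  step 2 ⇒ step 3: CBBACCC ⇒ BAC·C·C·B·BAC·BAC·BAC
    A ↦ B
    B ↦ C
    C ↦ BAC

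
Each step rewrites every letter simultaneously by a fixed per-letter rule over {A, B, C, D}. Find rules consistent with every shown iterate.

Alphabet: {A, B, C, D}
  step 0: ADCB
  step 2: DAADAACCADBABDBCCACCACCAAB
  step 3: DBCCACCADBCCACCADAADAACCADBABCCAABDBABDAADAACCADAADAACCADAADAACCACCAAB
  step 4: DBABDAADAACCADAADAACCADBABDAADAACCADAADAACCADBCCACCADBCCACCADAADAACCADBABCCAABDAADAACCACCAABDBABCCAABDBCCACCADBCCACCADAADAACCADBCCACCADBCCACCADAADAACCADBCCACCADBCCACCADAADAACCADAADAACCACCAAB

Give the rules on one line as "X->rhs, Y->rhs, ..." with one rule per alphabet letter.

  step 3 ⇒ step 4: DBCCACCADBCCACCADAADAACCADBABCCAABDBABDAADAACCADAADAACCADAADAACCACCAAB ⇒ DB·AB·DAA·DAA·CCA·DAA·DAA·CCA·DB·AB·DAA·DAA·CCA·DAA·DAA·CCA·DB·CCA·CCA·DB·CCA·CCA·DAA·DAA·CCA·DB·AB·CCA·AB·DAA·DAA·CCA·CCA·AB·DB·AB·CCA·AB·DB·CCA·CCA·DB·CCA·CCA·DAA·DAA·CCA·DB·CCA·CCA·DB·CCA·CCA·DAA·DAA·CCA·DB·CCA·CCA·DB·CCA·CCA·DAA·DAA·CCA·DAA·DAA·CCA·CCA·AB
    A ↦ CCA
    B ↦ AB
    C ↦ DAA
    D ↦ DB

A->CCA, B->AB, C->DAA, D->DB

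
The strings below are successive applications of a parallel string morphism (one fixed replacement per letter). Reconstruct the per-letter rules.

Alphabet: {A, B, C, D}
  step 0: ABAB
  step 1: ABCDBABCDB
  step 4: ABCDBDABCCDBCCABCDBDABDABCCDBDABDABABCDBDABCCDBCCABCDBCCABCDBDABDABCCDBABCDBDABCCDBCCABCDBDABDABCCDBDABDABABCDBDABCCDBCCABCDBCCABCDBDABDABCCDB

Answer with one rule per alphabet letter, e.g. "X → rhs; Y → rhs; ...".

A->ABC, B->DB, C->DAB, D->CC

  step 0 ⇒ step 1: ABAB ⇒ ABC·DB·ABC·DB
    A ↦ ABC
    B ↦ DB
    C ↦ DAB  (constrained at step 1)
    D ↦ CC  (constrained at step 1)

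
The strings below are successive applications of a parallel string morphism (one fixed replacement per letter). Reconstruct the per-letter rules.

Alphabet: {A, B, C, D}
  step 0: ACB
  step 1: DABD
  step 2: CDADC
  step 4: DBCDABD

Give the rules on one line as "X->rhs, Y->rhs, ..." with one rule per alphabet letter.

A->DA, B->D, C->B, D->C

  step 1 ⇒ step 2: DABD ⇒ C·DA·D·C
    A ↦ DA
    B ↦ D
    D ↦ C
  step 0 ⇒ step 1: ACB ⇒ DA·B·D
    C ↦ B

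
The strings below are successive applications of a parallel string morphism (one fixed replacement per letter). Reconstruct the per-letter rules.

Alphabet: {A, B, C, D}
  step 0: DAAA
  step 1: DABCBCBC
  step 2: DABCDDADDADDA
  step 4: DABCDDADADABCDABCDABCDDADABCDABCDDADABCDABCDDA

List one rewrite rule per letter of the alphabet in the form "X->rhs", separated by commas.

A->BC, B->D, C->DA, D->DA

  step 1 ⇒ step 2: DABCBCBC ⇒ DA·BC·D·DA·D·DA·D·DA
    A ↦ BC
    B ↦ D
    C ↦ DA
    D ↦ DA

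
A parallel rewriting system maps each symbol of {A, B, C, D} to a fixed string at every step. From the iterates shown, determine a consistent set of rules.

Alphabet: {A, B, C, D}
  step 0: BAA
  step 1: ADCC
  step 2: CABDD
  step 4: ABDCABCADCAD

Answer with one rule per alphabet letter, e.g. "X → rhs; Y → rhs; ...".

A->C, B->AD, C->D, D->AB

  step 1 ⇒ step 2: ADCC ⇒ C·AB·D·D
    A ↦ C
    C ↦ D
    D ↦ AB
  step 0 ⇒ step 1: BAA ⇒ AD·C·C
    B ↦ AD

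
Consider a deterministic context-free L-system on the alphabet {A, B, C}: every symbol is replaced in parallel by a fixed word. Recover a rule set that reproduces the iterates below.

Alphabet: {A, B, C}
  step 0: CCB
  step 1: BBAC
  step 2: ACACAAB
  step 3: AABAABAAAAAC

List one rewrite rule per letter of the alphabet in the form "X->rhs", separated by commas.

  step 2 ⇒ step 3: ACACAAB ⇒ AA·B·AA·B·AA·AA·AC
    A ↦ AA
    B ↦ AC
    C ↦ B

A->AA, B->AC, C->B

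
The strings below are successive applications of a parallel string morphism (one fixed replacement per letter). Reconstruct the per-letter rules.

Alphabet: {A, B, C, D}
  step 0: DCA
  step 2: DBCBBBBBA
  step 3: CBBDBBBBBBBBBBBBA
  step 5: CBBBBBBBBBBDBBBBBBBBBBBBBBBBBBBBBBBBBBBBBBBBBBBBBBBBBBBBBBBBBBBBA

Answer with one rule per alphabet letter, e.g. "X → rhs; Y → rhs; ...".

  step 2 ⇒ step 3: DBCBBBBBA ⇒ C·BB·DB·BB·BB·BB·BB·BB·BA
    A ↦ BA
    B ↦ BB
    C ↦ DB
    D ↦ C

A->BA, B->BB, C->DB, D->C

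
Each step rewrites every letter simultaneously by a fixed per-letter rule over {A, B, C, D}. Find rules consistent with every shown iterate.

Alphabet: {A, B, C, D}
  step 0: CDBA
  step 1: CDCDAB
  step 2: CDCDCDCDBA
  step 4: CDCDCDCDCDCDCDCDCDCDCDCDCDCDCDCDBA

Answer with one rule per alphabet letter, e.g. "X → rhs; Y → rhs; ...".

  step 1 ⇒ step 2: CDCDAB ⇒ CD·CD·CD·CD·B·A
    A ↦ B
    B ↦ A
    C ↦ CD
    D ↦ CD

A->B, B->A, C->CD, D->CD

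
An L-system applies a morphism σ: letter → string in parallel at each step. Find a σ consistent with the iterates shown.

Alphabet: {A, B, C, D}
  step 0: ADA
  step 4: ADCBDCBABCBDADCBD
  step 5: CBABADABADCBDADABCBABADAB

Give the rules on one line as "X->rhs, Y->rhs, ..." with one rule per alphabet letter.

  step 4 ⇒ step 5: ADCBDCBABCBDADCBD ⇒ CB·AB·A·D·AB·A·D·CB·D·A·D·AB·CB·AB·A·D·AB
    A ↦ CB
    B ↦ D
    C ↦ A
    D ↦ AB

A->CB, B->D, C->A, D->AB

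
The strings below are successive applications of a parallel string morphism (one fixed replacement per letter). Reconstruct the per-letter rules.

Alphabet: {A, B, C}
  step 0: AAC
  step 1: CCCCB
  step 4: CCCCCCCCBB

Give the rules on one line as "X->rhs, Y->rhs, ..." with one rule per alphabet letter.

  step 0 ⇒ step 1: AAC ⇒ CC·CC·B
    A ↦ CC
    C ↦ B
    B ↦ A  (constrained at step 1)

A->CC, B->A, C->B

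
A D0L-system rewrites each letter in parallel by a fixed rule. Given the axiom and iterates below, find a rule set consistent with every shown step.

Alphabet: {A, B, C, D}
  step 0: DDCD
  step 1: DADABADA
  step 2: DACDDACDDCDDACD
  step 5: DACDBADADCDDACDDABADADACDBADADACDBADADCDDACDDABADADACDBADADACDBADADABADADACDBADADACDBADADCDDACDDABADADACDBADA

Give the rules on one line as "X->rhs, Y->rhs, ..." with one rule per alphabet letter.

  step 1 ⇒ step 2: DADABADA ⇒ DA·CD·DA·CD·D·CD·DA·CD
    A ↦ CD
    B ↦ D
    D ↦ DA
  step 0 ⇒ step 1: DDCD ⇒ DA·DA·BA·DA
    C ↦ BA

A->CD, B->D, C->BA, D->DA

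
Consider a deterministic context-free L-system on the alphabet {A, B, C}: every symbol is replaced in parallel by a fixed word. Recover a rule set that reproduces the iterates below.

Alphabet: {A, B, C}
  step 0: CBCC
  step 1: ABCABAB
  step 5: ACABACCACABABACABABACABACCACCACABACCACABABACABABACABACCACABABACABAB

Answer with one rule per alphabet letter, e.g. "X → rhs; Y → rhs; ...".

A->AC, B->C, C->AB

  step 0 ⇒ step 1: CBCC ⇒ AB·C·AB·AB
    B ↦ C
    C ↦ AB
    A ↦ AC  (constrained at step 1)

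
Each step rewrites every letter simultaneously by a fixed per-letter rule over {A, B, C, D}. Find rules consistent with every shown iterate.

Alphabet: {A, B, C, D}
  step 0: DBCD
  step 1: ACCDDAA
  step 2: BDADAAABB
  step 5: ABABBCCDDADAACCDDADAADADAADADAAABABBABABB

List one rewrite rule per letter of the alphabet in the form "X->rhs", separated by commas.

  step 1 ⇒ step 2: ACCDDAA ⇒ B·DA·DA·A·A·B·B
    A ↦ B
    C ↦ DA
    D ↦ A
  step 0 ⇒ step 1: DBCD ⇒ A·CCD·DA·A
    B ↦ CCD

A->B, B->CCD, C->DA, D->A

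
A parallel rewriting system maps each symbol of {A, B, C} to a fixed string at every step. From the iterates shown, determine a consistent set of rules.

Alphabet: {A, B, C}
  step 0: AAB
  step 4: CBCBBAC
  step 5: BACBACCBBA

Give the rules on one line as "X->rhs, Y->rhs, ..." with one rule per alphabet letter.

  step 4 ⇒ step 5: CBCBBAC ⇒ BA·C·BA·C·C·B·BA
    A ↦ B
    B ↦ C
    C ↦ BA

A->B, B->C, C->BA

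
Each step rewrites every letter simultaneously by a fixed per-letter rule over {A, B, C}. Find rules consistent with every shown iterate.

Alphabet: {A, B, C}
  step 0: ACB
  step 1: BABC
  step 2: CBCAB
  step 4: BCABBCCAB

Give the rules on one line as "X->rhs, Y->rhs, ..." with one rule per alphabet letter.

A->B, B->C, C->AB

  step 1 ⇒ step 2: BABC ⇒ C·B·C·AB
    A ↦ B
    B ↦ C
    C ↦ AB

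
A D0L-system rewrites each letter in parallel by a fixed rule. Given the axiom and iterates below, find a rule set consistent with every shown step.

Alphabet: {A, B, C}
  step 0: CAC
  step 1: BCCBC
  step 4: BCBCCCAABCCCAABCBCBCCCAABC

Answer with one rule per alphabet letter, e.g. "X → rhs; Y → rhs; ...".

A->C, B->AA, C->BC

  step 0 ⇒ step 1: CAC ⇒ BC·C·BC
    A ↦ C
    C ↦ BC
    B ↦ AA  (constrained at step 1)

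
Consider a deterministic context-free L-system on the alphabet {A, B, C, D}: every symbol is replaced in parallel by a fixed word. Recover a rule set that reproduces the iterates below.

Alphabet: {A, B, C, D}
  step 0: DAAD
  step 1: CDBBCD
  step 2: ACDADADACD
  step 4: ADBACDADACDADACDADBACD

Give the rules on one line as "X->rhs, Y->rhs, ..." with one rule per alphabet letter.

A->B, B->AD, C->A, D->CD

  step 1 ⇒ step 2: CDBBCD ⇒ A·CD·AD·AD·A·CD
    B ↦ AD
    C ↦ A
    D ↦ CD
  step 0 ⇒ step 1: DAAD ⇒ CD·B·B·CD
    A ↦ B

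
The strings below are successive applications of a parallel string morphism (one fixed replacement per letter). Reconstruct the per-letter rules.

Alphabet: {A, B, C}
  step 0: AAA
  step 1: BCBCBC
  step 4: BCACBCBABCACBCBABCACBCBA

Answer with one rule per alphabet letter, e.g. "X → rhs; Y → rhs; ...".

A->BC, B->CB, C->A

  step 0 ⇒ step 1: AAA ⇒ BC·BC·BC
    A ↦ BC
    B ↦ CB  (constrained at step 1)
    C ↦ A  (constrained at step 1)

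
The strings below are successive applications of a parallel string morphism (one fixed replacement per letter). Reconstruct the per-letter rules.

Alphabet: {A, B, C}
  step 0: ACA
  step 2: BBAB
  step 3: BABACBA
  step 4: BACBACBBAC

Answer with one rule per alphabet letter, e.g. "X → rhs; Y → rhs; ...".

A->C, B->BA, C->B

  step 3 ⇒ step 4: BABACBA ⇒ BA·C·BA·C·B·BA·C
    A ↦ C
    B ↦ BA
    C ↦ B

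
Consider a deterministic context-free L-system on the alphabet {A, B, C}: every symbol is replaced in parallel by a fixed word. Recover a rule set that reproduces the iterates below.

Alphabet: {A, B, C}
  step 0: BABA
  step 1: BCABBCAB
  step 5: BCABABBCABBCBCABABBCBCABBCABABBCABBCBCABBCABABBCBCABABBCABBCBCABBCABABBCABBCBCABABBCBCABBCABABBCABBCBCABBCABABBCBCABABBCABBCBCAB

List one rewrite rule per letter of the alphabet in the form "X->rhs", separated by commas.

A->AB, B->BC, C->AB

  step 0 ⇒ step 1: BABA ⇒ BC·AB·BC·AB
    A ↦ AB
    B ↦ BC
    C ↦ AB  (constrained at step 1)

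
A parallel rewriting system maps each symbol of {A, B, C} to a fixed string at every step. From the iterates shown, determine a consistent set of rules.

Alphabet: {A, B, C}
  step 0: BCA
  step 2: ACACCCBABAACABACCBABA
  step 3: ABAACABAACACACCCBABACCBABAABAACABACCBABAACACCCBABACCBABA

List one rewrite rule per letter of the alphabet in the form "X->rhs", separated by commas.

  step 2 ⇒ step 3: ACACCCBABAACABACCBABA ⇒ ABA·AC·ABA·AC·AC·AC·CCB·ABA·CCB·ABA·ABA·AC·ABA·CCB·ABA·AC·AC·CCB·ABA·CCB·ABA
    A ↦ ABA
    B ↦ CCB
    C ↦ AC

A->ABA, B->CCB, C->AC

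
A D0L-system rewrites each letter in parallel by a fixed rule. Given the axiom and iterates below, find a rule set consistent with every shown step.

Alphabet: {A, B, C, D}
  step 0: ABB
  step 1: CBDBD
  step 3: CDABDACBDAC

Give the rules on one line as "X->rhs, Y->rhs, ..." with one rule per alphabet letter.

A->C, B->BD, C->CD, D->A

  step 0 ⇒ step 1: ABB ⇒ C·BD·BD
    A ↦ C
    B ↦ BD
    C ↦ CD  (constrained at step 1)
    D ↦ A  (constrained at step 1)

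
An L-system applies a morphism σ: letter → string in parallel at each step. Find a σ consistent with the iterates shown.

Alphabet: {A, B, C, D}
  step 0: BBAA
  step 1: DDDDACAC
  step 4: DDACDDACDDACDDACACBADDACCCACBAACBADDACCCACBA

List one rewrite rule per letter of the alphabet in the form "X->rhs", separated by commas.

  step 0 ⇒ step 1: BBAA ⇒ DD·DD·AC·AC
    A ↦ AC
    B ↦ DD
    C ↦ BA  (constrained at step 1)
    D ↦ C  (constrained at step 1)

A->AC, B->DD, C->BA, D->C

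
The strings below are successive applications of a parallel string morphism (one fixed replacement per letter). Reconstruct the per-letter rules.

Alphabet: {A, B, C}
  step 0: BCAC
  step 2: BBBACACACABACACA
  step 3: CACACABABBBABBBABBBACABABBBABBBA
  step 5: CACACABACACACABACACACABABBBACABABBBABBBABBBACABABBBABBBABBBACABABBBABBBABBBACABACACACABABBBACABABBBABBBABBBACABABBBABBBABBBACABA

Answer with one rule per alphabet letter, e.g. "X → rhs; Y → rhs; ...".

A->BA, B->CA, C->BB

  step 2 ⇒ step 3: BBBACACACABACACA ⇒ CA·CA·CA·BA·BB·BA·BB·BA·BB·BA·CA·BA·BB·BA·BB·BA
    A ↦ BA
    B ↦ CA
    C ↦ BB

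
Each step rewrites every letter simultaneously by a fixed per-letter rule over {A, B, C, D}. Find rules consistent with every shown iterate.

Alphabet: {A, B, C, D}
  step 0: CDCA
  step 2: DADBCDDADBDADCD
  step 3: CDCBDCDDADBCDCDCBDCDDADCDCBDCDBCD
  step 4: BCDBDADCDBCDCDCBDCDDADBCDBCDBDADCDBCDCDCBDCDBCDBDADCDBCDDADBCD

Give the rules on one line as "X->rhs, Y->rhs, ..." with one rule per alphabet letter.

  step 3 ⇒ step 4: CDCBDCDDADBCDCDCBDCDDADCDCBDCDBCD ⇒ B·CD·B·DAD·CD·B·CD·CD·CBD·CD·DAD·B·CD·B·CD·B·DAD·CD·B·CD·CD·CBD·CD·B·CD·B·DAD·CD·B·CD·DAD·B·CD
    A ↦ CBD
    B ↦ DAD
    C ↦ B
    D ↦ CD

A->CBD, B->DAD, C->B, D->CD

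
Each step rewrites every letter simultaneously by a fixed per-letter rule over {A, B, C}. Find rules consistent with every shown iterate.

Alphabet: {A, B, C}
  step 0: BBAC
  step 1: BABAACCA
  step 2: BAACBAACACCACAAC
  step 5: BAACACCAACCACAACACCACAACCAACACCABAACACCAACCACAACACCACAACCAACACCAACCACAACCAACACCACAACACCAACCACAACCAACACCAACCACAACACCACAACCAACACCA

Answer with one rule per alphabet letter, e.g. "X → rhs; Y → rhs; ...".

A->AC, B->BA, C->CA

  step 1 ⇒ step 2: BABAACCA ⇒ BA·AC·BA·AC·AC·CA·CA·AC
    A ↦ AC
    B ↦ BA
    C ↦ CA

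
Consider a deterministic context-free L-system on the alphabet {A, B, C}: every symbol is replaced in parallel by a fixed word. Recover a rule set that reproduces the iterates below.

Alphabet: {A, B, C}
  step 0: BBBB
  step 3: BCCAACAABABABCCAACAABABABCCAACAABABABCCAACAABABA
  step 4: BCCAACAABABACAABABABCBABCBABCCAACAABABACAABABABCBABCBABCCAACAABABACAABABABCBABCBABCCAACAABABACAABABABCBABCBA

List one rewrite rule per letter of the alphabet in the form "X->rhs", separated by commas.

  step 3 ⇒ step 4: BCCAACAABABABCCAACAABABABCCAACAABABABCCAACAABABA ⇒ BC·CAA·CAA·BA·BA·CAA·BA·BA·BC·BA·BC·BA·BC·CAA·CAA·BA·BA·CAA·BA·BA·BC·BA·BC·BA·BC·CAA·CAA·BA·BA·CAA·BA·BA·BC·BA·BC·BA·BC·CAA·CAA·BA·BA·CAA·BA·BA·BC·BA·BC·BA
    A ↦ BA
    B ↦ BC
    C ↦ CAA

A->BA, B->BC, C->CAA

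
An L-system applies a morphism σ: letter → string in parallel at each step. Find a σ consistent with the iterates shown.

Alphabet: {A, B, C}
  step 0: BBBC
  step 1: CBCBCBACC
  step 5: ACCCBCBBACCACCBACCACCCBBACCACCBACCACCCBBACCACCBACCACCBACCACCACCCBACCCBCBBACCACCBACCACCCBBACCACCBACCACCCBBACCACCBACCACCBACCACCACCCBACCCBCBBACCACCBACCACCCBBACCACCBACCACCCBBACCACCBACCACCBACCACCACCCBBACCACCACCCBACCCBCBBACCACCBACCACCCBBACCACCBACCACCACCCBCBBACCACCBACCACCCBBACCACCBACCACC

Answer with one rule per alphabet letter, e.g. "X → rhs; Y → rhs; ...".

A->B, B->CB, C->ACC

  step 0 ⇒ step 1: BBBC ⇒ CB·CB·CB·ACC
    B ↦ CB
    C ↦ ACC
    A ↦ B  (constrained at step 1)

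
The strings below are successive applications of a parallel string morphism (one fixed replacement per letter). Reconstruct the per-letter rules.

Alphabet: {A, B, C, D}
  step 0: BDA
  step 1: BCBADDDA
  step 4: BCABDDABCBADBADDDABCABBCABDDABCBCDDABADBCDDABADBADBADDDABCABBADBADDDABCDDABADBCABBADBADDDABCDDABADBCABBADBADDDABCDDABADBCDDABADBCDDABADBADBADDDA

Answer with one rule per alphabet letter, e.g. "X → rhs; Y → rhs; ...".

A->DDA, B->BC, C->AB, D->BAD

  step 0 ⇒ step 1: BDA ⇒ BC·BAD·DDA
    A ↦ DDA
    B ↦ BC
    D ↦ BAD
    C ↦ AB  (constrained at step 1)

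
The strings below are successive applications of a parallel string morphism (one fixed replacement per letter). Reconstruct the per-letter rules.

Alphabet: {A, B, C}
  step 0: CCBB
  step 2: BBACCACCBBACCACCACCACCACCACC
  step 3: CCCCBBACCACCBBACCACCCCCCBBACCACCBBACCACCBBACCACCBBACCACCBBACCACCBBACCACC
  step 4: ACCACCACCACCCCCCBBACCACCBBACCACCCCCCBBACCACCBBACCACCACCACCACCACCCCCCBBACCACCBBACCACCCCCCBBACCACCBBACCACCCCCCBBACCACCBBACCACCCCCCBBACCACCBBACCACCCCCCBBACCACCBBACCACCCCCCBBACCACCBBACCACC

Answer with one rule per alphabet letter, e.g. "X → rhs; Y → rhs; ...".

  step 3 ⇒ step 4: CCCCBBACCACCBBACCACCCCCCBBACCACCBBACCACCBBACCACCBBACCACCBBACCACCBBACCACC ⇒ ACC·ACC·ACC·ACC·CC·CC·BB·ACC·ACC·BB·ACC·ACC·CC·CC·BB·ACC·ACC·BB·ACC·ACC·ACC·ACC·ACC·ACC·CC·CC·BB·ACC·ACC·BB·ACC·ACC·CC·CC·BB·ACC·ACC·BB·ACC·ACC·CC·CC·BB·ACC·ACC·BB·ACC·ACC·CC·CC·BB·ACC·ACC·BB·ACC·ACC·CC·CC·BB·ACC·ACC·BB·ACC·ACC·CC·CC·BB·ACC·ACC·BB·ACC·ACC
    A ↦ BB
    B ↦ CC
    C ↦ ACC

A->BB, B->CC, C->ACC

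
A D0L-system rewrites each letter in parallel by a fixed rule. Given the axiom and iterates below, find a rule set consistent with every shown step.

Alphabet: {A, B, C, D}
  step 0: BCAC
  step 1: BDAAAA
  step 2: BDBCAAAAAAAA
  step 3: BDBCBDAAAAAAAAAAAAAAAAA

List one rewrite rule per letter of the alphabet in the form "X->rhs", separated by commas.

  step 2 ⇒ step 3: BDBCAAAAAAAA ⇒ BD·BC·BD·A·AA·AA·AA·AA·AA·AA·AA·AA
    A ↦ AA
    B ↦ BD
    C ↦ A
    D ↦ BC

A->AA, B->BD, C->A, D->BC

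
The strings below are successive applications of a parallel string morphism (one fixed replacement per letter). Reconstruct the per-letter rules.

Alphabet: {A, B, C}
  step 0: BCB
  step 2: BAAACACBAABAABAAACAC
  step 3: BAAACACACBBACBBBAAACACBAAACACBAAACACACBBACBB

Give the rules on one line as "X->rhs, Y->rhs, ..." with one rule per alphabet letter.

  step 2 ⇒ step 3: BAAACACBAABAABAAACAC ⇒ BAA·AC·AC·AC·BB·AC·BB·BAA·AC·AC·BAA·AC·AC·BAA·AC·AC·AC·BB·AC·BB
    A ↦ AC
    B ↦ BAA
    C ↦ BB

A->AC, B->BAA, C->BB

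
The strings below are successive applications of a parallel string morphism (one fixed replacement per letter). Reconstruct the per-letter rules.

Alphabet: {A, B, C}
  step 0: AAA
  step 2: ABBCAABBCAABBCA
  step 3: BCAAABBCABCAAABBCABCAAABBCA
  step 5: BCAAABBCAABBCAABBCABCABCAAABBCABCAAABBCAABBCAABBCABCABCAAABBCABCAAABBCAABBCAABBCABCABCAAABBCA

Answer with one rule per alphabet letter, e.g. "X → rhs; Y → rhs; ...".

  step 2 ⇒ step 3: ABBCAABBCAABBCA ⇒ BCA·A·A·B·BCA·BCA·A·A·B·BCA·BCA·A·A·B·BCA
    A ↦ BCA
    B ↦ A
    C ↦ B

A->BCA, B->A, C->B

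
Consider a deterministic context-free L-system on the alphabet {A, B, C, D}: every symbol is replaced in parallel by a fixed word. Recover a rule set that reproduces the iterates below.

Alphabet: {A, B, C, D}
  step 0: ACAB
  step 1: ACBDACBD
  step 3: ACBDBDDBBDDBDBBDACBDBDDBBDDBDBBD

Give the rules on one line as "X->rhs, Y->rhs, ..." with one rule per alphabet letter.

A->AC, B->BD, C->BD, D->DB

  step 0 ⇒ step 1: ACAB ⇒ AC·BD·AC·BD
    A ↦ AC
    B ↦ BD
    C ↦ BD
    D ↦ DB  (constrained at step 1)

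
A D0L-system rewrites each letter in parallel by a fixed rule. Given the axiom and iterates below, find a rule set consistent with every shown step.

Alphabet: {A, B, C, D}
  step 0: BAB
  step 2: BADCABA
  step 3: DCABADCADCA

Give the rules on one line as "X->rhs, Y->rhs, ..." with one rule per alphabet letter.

  step 2 ⇒ step 3: BADCABA ⇒ D·CA·BA·D·CA·D·CA
    A ↦ CA
    B ↦ D
    C ↦ D
    D ↦ BA

A->CA, B->D, C->D, D->BA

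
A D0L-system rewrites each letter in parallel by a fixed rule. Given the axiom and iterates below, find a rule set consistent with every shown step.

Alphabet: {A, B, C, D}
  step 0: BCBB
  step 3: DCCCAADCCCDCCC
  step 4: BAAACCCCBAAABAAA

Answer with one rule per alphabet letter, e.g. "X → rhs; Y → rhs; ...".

A->CC, B->DC, C->A, D->B

  step 3 ⇒ step 4: DCCCAADCCCDCCC ⇒ B·A·A·A·CC·CC·B·A·A·A·B·A·A·A
    A ↦ CC
    C ↦ A
    D ↦ B
    B ↦ DC  (constrained at step 0)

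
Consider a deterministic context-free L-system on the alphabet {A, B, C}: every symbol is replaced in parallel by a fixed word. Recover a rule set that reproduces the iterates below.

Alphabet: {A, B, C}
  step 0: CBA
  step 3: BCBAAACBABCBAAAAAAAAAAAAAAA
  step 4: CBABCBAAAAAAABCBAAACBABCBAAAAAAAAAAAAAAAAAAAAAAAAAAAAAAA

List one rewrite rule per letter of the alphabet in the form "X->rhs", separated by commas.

  step 3 ⇒ step 4: BCBAAACBABCBAAAAAAAAAAAAAAA ⇒ CBA·B·CBA·AA·AA·AA·B·CBA·AA·CBA·B·CBA·AA·AA·AA·AA·AA·AA·AA·AA·AA·AA·AA·AA·AA·AA·AA
    A ↦ AA
    B ↦ CBA
    C ↦ B

A->AA, B->CBA, C->B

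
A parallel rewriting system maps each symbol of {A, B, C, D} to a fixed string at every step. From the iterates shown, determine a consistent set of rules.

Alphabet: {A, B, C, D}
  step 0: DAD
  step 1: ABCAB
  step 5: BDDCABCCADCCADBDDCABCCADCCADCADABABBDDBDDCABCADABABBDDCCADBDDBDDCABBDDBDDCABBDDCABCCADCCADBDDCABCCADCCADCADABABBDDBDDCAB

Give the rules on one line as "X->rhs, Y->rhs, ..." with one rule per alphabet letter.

  step 0 ⇒ step 1: DAD ⇒ AB·C·AB
    A ↦ C
    D ↦ AB
    B ↦ CAD  (constrained at step 1)
    C ↦ BDD  (constrained at step 1)

A->C, B->CAD, C->BDD, D->AB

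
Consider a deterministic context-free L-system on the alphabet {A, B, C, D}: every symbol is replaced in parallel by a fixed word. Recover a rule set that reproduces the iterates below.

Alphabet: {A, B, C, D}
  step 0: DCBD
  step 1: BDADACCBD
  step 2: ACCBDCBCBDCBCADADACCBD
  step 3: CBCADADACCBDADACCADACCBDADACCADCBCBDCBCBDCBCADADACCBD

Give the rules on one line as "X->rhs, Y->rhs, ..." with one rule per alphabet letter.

A->CBC, B->ACC, C->AD, D->BD

  step 2 ⇒ step 3: ACCBDCBCBDCBCADADACCBD ⇒ CBC·AD·AD·ACC·BD·AD·ACC·AD·ACC·BD·AD·ACC·AD·CBC·BD·CBC·BD·CBC·AD·AD·ACC·BD
    A ↦ CBC
    B ↦ ACC
    C ↦ AD
    D ↦ BD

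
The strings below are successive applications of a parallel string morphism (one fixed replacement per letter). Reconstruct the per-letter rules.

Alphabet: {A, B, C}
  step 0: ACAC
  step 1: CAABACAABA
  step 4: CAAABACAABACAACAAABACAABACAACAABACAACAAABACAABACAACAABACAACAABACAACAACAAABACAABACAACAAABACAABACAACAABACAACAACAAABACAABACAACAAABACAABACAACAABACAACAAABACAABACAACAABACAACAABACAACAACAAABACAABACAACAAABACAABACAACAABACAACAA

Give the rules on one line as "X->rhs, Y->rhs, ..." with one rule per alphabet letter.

A->CAA, B->ABA, C->BA

  step 0 ⇒ step 1: ACAC ⇒ CAA·BA·CAA·BA
    A ↦ CAA
    C ↦ BA
    B ↦ ABA  (constrained at step 1)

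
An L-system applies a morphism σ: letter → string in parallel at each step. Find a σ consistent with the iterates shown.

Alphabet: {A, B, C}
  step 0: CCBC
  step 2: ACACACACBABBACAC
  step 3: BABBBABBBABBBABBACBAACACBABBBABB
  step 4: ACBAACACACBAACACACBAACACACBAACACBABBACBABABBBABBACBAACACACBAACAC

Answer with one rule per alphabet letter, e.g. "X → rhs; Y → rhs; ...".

  step 3 ⇒ step 4: BABBBABBBABBBABBACBAACACBABBBABB ⇒ AC·BA·AC·AC·AC·BA·AC·AC·AC·BA·AC·AC·AC·BA·AC·AC·BA·BB·AC·BA·BA·BB·BA·BB·AC·BA·AC·AC·AC·BA·AC·AC
    A ↦ BA
    B ↦ AC
    C ↦ BB

A->BA, B->AC, C->BB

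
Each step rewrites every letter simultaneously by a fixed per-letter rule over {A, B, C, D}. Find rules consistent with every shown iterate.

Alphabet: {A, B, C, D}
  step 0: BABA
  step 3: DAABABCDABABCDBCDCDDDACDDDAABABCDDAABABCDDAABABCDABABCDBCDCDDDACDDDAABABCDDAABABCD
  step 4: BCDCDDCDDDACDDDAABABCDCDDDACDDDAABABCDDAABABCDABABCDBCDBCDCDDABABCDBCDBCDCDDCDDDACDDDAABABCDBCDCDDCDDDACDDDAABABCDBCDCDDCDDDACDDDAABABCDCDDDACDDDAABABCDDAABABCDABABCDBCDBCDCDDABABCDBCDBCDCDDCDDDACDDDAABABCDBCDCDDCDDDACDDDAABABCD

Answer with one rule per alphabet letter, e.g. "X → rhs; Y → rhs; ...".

A->CDD, B->DA, C->ABA, D->BCD

  step 3 ⇒ step 4: DAABABCDABABCDBCDCDDDACDDDAABABCDDAABABCDDAABABCDABABCDBCDCDDDACDDDAABABCDDAABABCD ⇒ BCD·CDD·CDD·DA·CDD·DA·ABA·BCD·CDD·DA·CDD·DA·ABA·BCD·DA·ABA·BCD·ABA·BCD·BCD·BCD·CDD·ABA·BCD·BCD·BCD·CDD·CDD·DA·CDD·DA·ABA·BCD·BCD·CDD·CDD·DA·CDD·DA·ABA·BCD·BCD·CDD·CDD·DA·CDD·DA·ABA·BCD·CDD·DA·CDD·DA·ABA·BCD·DA·ABA·BCD·ABA·BCD·BCD·BCD·CDD·ABA·BCD·BCD·BCD·CDD·CDD·DA·CDD·DA·ABA·BCD·BCD·CDD·CDD·DA·CDD·DA·ABA·BCD
    A ↦ CDD
    B ↦ DA
    C ↦ ABA
    D ↦ BCD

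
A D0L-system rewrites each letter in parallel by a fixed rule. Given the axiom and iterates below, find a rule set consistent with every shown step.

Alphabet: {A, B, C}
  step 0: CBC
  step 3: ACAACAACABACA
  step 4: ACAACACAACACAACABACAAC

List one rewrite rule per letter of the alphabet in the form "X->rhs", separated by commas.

A->AC, B->AB, C->A

  step 3 ⇒ step 4: ACAACAACABACA ⇒ AC·A·AC·AC·A·AC·AC·A·AC·AB·AC·A·AC
    A ↦ AC
    B ↦ AB
    C ↦ A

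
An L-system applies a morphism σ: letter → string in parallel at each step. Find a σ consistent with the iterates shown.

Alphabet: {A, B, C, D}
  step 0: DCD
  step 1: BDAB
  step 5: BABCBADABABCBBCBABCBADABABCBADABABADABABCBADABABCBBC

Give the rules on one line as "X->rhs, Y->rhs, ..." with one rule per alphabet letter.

  step 0 ⇒ step 1: DCD ⇒ B·DA·B
    C ↦ DA
    D ↦ B
    A ↦ BC  (constrained at step 1)
    B ↦ BA  (constrained at step 1)

A->BC, B->BA, C->DA, D->B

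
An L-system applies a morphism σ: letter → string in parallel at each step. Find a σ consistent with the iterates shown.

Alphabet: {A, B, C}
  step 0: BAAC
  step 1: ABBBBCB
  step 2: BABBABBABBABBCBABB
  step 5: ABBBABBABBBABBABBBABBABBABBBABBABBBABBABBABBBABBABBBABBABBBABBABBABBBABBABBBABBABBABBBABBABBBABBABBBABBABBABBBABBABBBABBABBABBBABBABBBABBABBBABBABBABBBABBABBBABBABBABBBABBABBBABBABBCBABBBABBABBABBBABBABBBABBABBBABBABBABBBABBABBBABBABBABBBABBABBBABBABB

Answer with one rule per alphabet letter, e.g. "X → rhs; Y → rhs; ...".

  step 1 ⇒ step 2: ABBBBCB ⇒ B·ABB·ABB·ABB·ABB·CB·ABB
    A ↦ B
    B ↦ ABB
    C ↦ CB

A->B, B->ABB, C->CB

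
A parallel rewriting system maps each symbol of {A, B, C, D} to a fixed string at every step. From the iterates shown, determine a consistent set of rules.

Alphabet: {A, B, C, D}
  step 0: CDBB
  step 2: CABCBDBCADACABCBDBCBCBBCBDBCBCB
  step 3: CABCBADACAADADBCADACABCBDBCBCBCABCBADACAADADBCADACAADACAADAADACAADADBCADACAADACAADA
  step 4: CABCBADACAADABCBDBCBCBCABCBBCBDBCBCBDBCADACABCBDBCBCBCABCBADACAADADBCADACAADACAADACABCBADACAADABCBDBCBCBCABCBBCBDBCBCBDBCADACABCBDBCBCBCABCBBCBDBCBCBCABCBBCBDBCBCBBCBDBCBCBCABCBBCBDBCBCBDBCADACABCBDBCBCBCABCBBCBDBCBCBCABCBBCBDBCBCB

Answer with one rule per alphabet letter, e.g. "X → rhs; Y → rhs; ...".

A->BCB, B->ADA, C->CA, D->DBC

  step 3 ⇒ step 4: CABCBADACAADADBCADACABCBDBCBCBCABCBADACAADADBCADACAADACAADAADACAADADBCADACAADACAADA ⇒ CA·BCB·ADA·CA·ADA·BCB·DBC·BCB·CA·BCB·BCB·DBC·BCB·DBC·ADA·CA·BCB·DBC·BCB·CA·BCB·ADA·CA·ADA·DBC·ADA·CA·ADA·CA·ADA·CA·BCB·ADA·CA·ADA·BCB·DBC·BCB·CA·BCB·BCB·DBC·BCB·DBC·ADA·CA·BCB·DBC·BCB·CA·BCB·BCB·DBC·BCB·CA·BCB·BCB·DBC·BCB·BCB·DBC·BCB·CA·BCB·BCB·DBC·BCB·DBC·ADA·CA·BCB·DBC·BCB·CA·BCB·BCB·DBC·BCB·CA·BCB·BCB·DBC·BCB
    A ↦ BCB
    B ↦ ADA
    C ↦ CA
    D ↦ DBC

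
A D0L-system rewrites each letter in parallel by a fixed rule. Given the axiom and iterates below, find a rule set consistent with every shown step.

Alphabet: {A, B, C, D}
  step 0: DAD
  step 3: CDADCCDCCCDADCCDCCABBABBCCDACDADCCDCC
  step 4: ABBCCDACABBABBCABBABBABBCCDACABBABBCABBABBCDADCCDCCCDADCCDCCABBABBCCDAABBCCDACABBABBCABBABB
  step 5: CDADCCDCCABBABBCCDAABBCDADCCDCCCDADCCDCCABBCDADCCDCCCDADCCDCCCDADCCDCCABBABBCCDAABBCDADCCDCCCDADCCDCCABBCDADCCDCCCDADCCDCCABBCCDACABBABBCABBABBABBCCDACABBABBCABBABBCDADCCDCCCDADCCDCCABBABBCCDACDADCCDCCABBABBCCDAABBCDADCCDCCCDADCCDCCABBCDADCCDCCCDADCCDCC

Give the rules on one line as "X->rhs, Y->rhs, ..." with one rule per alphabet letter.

  step 4 ⇒ step 5: ABBCCDACABBABBCABBABBABBCCDACABBABBCABBABBCDADCCDCCCDADCCDCCABBABBCCDAABBCCDACABBABBCABBABB ⇒ CDA·DCC·DCC·ABB·ABB·C·CDA·ABB·CDA·DCC·DCC·CDA·DCC·DCC·ABB·CDA·DCC·DCC·CDA·DCC·DCC·CDA·DCC·DCC·ABB·ABB·C·CDA·ABB·CDA·DCC·DCC·CDA·DCC·DCC·ABB·CDA·DCC·DCC·CDA·DCC·DCC·ABB·C·CDA·C·ABB·ABB·C·ABB·ABB·ABB·C·CDA·C·ABB·ABB·C·ABB·ABB·CDA·DCC·DCC·CDA·DCC·DCC·ABB·ABB·C·CDA·CDA·DCC·DCC·ABB·ABB·C·CDA·ABB·CDA·DCC·DCC·CDA·DCC·DCC·ABB·CDA·DCC·DCC·CDA·DCC·DCC
    A ↦ CDA
    B ↦ DCC
    C ↦ ABB
    D ↦ C

A->CDA, B->DCC, C->ABB, D->C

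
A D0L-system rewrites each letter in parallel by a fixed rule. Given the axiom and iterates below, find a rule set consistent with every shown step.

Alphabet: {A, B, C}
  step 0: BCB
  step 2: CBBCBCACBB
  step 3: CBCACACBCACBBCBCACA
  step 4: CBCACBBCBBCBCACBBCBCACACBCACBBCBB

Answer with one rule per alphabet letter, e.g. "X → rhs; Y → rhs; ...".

A->B, B->CA, C->CB

  step 3 ⇒ step 4: CBCACACBCACBBCBCACA ⇒ CB·CA·CB·B·CB·B·CB·CA·CB·B·CB·CA·CA·CB·CA·CB·B·CB·B
    A ↦ B
    B ↦ CA
    C ↦ CB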